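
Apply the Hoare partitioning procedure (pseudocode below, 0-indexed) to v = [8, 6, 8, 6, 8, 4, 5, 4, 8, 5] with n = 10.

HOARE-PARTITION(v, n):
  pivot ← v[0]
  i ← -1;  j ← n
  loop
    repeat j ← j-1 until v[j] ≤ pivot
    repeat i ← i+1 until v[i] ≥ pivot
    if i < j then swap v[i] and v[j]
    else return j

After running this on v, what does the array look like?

[5, 6, 8, 6, 4, 4, 5, 8, 8, 8]

pivot = v[0] = 8; i = -1, j = 10
j→9 (v[9]=5≤8), i→0 (v[0]=8≥8); i<j, swap → [5, 6, 8, 6, 8, 4, 5, 4, 8, 8]
j→8 (v[8]=8≤8), i→2 (v[2]=8≥8); i<j, swap → [5, 6, 8, 6, 8, 4, 5, 4, 8, 8]
j→7 (v[7]=4≤8), i→4 (v[4]=8≥8); i<j, swap → [5, 6, 8, 6, 4, 4, 5, 8, 8, 8]
j→6, i→7; i≥j, return j=6. v = [5, 6, 8, 6, 4, 4, 5, 8, 8, 8]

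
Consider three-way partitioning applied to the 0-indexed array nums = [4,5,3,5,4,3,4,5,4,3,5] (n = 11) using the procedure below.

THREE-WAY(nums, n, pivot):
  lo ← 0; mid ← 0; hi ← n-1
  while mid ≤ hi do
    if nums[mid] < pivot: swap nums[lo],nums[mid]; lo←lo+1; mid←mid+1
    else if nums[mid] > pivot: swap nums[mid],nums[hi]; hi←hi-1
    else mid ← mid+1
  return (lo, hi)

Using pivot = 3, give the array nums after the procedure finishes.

pivot = 3; lo=0, mid=0, hi=10
nums[mid]=4>3: swap nums[0],nums[10]; hi=9 → [5,5,3,5,4,3,4,5,4,3,4]
nums[mid]=5>3: swap nums[0],nums[9]; hi=8 → [3,5,3,5,4,3,4,5,4,5,4]
nums[mid]=3=3: mid=1
nums[mid]=5>3: swap nums[1],nums[8]; hi=7 → [3,4,3,5,4,3,4,5,5,5,4]
nums[mid]=4>3: swap nums[1],nums[7]; hi=6 → [3,5,3,5,4,3,4,4,5,5,4]
nums[mid]=5>3: swap nums[1],nums[6]; hi=5 → [3,4,3,5,4,3,5,4,5,5,4]
nums[mid]=4>3: swap nums[1],nums[5]; hi=4 → [3,3,3,5,4,4,5,4,5,5,4]
nums[mid]=3=3: mid=2
nums[mid]=3=3: mid=3
nums[mid]=5>3: swap nums[3],nums[4]; hi=3 → [3,3,3,4,5,4,5,4,5,5,4]
nums[mid]=4>3: swap nums[3],nums[3]; hi=2 → [3,3,3,4,5,4,5,4,5,5,4]
end: lo=0, hi=2; nums = [3,3,3,4,5,4,5,4,5,5,4]

[3,3,3,4,5,4,5,4,5,5,4]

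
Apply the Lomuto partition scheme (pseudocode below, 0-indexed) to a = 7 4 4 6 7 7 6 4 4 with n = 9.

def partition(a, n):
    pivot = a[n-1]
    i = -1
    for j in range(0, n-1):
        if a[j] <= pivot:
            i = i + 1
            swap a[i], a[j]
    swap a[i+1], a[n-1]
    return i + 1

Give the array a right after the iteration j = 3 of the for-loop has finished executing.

pivot=4, i=-1
j=0: 7>4, skip
j=1: 4≤4, i=0, swap(0,1) ⇒ 4 7 4 6 7 7 6 4 4
j=2: 4≤4, i=1, swap(1,2) ⇒ 4 4 7 6 7 7 6 4 4
j=3: 6>4, skip
(after j=3) a = 4 4 7 6 7 7 6 4 4

4 4 7 6 7 7 6 4 4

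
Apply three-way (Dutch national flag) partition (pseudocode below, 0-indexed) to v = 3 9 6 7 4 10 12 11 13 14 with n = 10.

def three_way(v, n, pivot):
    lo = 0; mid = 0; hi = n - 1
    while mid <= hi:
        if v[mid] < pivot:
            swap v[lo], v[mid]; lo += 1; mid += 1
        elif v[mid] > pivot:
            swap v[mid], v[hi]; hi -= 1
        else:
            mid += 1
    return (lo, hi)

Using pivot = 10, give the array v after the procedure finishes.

3 9 6 7 4 10 11 13 14 12

lo=0 mid=0 hi=9
3<10: swap(0,0), lo=1 mid=1 ⇒ 3 9 6 7 4 10 12 11 13 14
9<10: swap(1,1), lo=2 mid=2 ⇒ 3 9 6 7 4 10 12 11 13 14
6<10: swap(2,2), lo=3 mid=3 ⇒ 3 9 6 7 4 10 12 11 13 14
7<10: swap(3,3), lo=4 mid=4 ⇒ 3 9 6 7 4 10 12 11 13 14
4<10: swap(4,4), lo=5 mid=5 ⇒ 3 9 6 7 4 10 12 11 13 14
10=10: mid=6
12>10: swap(6,9), hi=8 ⇒ 3 9 6 7 4 10 14 11 13 12
14>10: swap(6,8), hi=7 ⇒ 3 9 6 7 4 10 13 11 14 12
13>10: swap(6,7), hi=6 ⇒ 3 9 6 7 4 10 11 13 14 12
11>10: swap(6,6), hi=5 ⇒ 3 9 6 7 4 10 11 13 14 12
done. lo=5 hi=5; v=3 9 6 7 4 10 11 13 14 12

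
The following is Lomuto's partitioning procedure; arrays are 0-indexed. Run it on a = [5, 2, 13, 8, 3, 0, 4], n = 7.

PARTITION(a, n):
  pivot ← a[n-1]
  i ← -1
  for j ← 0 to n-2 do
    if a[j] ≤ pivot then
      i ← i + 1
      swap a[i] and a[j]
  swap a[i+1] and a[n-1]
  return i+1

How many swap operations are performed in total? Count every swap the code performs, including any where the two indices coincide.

pivot = a[6] = 4; i = -1
j=0: a[0]=5 > 4 → no swap
j=1: a[1]=2 ≤ 4 → i=0, swap a[0],a[1] → [2, 5, 13, 8, 3, 0, 4]
j=2: a[2]=13 > 4 → no swap
j=3: a[3]=8 > 4 → no swap
j=4: a[4]=3 ≤ 4 → i=1, swap a[1],a[4] → [2, 3, 13, 8, 5, 0, 4]
j=5: a[5]=0 ≤ 4 → i=2, swap a[2],a[5] → [2, 3, 0, 8, 5, 13, 4]
final swap a[3],a[6] → [2, 3, 0, 4, 5, 13, 8]; return 3

4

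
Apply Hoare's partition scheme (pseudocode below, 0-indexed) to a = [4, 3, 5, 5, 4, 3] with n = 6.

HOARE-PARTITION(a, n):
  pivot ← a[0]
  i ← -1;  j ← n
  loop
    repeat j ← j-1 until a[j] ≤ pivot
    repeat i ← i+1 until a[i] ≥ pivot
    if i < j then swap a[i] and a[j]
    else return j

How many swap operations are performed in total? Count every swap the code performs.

pivot=4
j stops at 5 (3), i stops at 0 (4); swap ⇒ [3, 3, 5, 5, 4, 4]
j stops at 4 (4), i stops at 2 (5); swap ⇒ [3, 3, 4, 5, 5, 4]
j stops at 2, i stops at 3; i≥j ⇒ return 2. a=[3, 3, 4, 5, 5, 4]

2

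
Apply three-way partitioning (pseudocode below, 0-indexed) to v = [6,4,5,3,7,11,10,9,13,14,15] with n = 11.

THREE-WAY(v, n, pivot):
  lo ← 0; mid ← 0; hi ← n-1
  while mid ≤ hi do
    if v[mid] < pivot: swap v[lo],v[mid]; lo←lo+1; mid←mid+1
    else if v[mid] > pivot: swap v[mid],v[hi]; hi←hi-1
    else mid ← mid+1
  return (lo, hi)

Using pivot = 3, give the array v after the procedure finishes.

[3,5,4,7,11,10,9,13,14,15,6]

lo=0 mid=0 hi=10
6>3: swap(0,10), hi=9 ⇒ [15,4,5,3,7,11,10,9,13,14,6]
15>3: swap(0,9), hi=8 ⇒ [14,4,5,3,7,11,10,9,13,15,6]
14>3: swap(0,8), hi=7 ⇒ [13,4,5,3,7,11,10,9,14,15,6]
13>3: swap(0,7), hi=6 ⇒ [9,4,5,3,7,11,10,13,14,15,6]
9>3: swap(0,6), hi=5 ⇒ [10,4,5,3,7,11,9,13,14,15,6]
10>3: swap(0,5), hi=4 ⇒ [11,4,5,3,7,10,9,13,14,15,6]
11>3: swap(0,4), hi=3 ⇒ [7,4,5,3,11,10,9,13,14,15,6]
7>3: swap(0,3), hi=2 ⇒ [3,4,5,7,11,10,9,13,14,15,6]
3=3: mid=1
4>3: swap(1,2), hi=1 ⇒ [3,5,4,7,11,10,9,13,14,15,6]
5>3: swap(1,1), hi=0 ⇒ [3,5,4,7,11,10,9,13,14,15,6]
done. lo=0 hi=0; v=[3,5,4,7,11,10,9,13,14,15,6]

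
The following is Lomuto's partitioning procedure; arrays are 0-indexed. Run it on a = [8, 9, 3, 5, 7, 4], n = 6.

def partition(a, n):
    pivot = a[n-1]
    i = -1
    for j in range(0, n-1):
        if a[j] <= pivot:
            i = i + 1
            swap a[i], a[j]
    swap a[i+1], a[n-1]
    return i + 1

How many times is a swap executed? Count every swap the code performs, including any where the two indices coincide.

pivot=4, i=-1
j=0: 8>4, skip
j=1: 9>4, skip
j=2: 3≤4, i=0, swap(0,2) ⇒ [3, 9, 8, 5, 7, 4]
j=3: 5>4, skip
j=4: 7>4, skip
swap(1,5) ⇒ [3, 4, 8, 5, 7, 9]; return 1

2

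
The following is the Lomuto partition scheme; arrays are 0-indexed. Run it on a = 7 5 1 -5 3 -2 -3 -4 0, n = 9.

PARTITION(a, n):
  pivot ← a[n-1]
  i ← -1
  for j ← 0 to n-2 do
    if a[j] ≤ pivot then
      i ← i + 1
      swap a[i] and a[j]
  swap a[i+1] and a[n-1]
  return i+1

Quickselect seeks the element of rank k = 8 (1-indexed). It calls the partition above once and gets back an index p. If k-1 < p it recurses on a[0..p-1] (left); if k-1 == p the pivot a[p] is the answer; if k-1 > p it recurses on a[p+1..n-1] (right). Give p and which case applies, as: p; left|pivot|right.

4; right

pivot=0, i=-1
j=0: 7>0, skip
j=1: 5>0, skip
j=2: 1>0, skip
j=3: -5≤0, i=0, swap(0,3) ⇒ -5 5 1 7 3 -2 -3 -4 0
j=4: 3>0, skip
j=5: -2≤0, i=1, swap(1,5) ⇒ -5 -2 1 7 3 5 -3 -4 0
j=6: -3≤0, i=2, swap(2,6) ⇒ -5 -2 -3 7 3 5 1 -4 0
j=7: -4≤0, i=3, swap(3,7) ⇒ -5 -2 -3 -4 3 5 1 7 0
swap(4,8) ⇒ -5 -2 -3 -4 0 5 1 7 3; return 4
p = 4; k-1 = 7 > 4 ⇒ right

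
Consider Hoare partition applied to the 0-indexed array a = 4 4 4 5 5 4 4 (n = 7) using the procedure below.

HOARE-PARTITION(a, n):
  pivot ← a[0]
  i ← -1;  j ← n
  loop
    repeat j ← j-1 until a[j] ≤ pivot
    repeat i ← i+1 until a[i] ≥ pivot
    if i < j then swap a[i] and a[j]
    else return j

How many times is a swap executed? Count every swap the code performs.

2

pivot = a[0] = 4; i = -1, j = 7
j→6 (a[6]=4≤4), i→0 (a[0]=4≥4); i<j, swap → 4 4 4 5 5 4 4
j→5 (a[5]=4≤4), i→1 (a[1]=4≥4); i<j, swap → 4 4 4 5 5 4 4
j→2, i→2; i≥j, return j=2. a = 4 4 4 5 5 4 4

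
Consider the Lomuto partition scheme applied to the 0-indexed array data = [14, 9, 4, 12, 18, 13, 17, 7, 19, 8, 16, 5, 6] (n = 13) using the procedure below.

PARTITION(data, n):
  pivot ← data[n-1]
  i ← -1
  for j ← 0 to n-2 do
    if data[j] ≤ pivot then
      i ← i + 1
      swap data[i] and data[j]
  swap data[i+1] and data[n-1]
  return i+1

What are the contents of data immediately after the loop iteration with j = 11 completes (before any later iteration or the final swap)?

[4, 5, 14, 12, 18, 13, 17, 7, 19, 8, 16, 9, 6]

pivot=6, i=-1
j=0: 14>6, skip
j=1: 9>6, skip
j=2: 4≤6, i=0, swap(0,2) ⇒ [4, 9, 14, 12, 18, 13, 17, 7, 19, 8, 16, 5, 6]
j=3: 12>6, skip
j=4: 18>6, skip
j=5: 13>6, skip
j=6: 17>6, skip
j=7: 7>6, skip
j=8: 19>6, skip
j=9: 8>6, skip
j=10: 16>6, skip
j=11: 5≤6, i=1, swap(1,11) ⇒ [4, 5, 14, 12, 18, 13, 17, 7, 19, 8, 16, 9, 6]
(after j=11) data = [4, 5, 14, 12, 18, 13, 17, 7, 19, 8, 16, 9, 6]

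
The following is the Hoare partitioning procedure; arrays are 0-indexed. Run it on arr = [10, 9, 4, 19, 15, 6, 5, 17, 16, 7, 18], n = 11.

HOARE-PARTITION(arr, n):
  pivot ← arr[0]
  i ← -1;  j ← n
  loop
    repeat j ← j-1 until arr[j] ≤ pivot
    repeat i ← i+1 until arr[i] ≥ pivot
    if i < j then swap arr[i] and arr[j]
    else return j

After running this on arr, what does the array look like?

[7, 9, 4, 5, 6, 15, 19, 17, 16, 10, 18]

pivot=10
j stops at 9 (7), i stops at 0 (10); swap ⇒ [7, 9, 4, 19, 15, 6, 5, 17, 16, 10, 18]
j stops at 6 (5), i stops at 3 (19); swap ⇒ [7, 9, 4, 5, 15, 6, 19, 17, 16, 10, 18]
j stops at 5 (6), i stops at 4 (15); swap ⇒ [7, 9, 4, 5, 6, 15, 19, 17, 16, 10, 18]
j stops at 4, i stops at 5; i≥j ⇒ return 4. arr=[7, 9, 4, 5, 6, 15, 19, 17, 16, 10, 18]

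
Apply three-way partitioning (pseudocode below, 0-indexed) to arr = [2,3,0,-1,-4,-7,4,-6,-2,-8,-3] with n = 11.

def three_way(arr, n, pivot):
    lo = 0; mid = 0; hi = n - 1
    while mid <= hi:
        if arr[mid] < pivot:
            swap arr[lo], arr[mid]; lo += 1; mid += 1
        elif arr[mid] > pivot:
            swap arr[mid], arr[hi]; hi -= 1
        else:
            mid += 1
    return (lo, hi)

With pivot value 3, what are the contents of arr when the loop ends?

lo=0 mid=0 hi=10
2<3: swap(0,0), lo=1 mid=1 ⇒ [2,3,0,-1,-4,-7,4,-6,-2,-8,-3]
3=3: mid=2
0<3: swap(1,2), lo=2 mid=3 ⇒ [2,0,3,-1,-4,-7,4,-6,-2,-8,-3]
-1<3: swap(2,3), lo=3 mid=4 ⇒ [2,0,-1,3,-4,-7,4,-6,-2,-8,-3]
-4<3: swap(3,4), lo=4 mid=5 ⇒ [2,0,-1,-4,3,-7,4,-6,-2,-8,-3]
-7<3: swap(4,5), lo=5 mid=6 ⇒ [2,0,-1,-4,-7,3,4,-6,-2,-8,-3]
4>3: swap(6,10), hi=9 ⇒ [2,0,-1,-4,-7,3,-3,-6,-2,-8,4]
-3<3: swap(5,6), lo=6 mid=7 ⇒ [2,0,-1,-4,-7,-3,3,-6,-2,-8,4]
-6<3: swap(6,7), lo=7 mid=8 ⇒ [2,0,-1,-4,-7,-3,-6,3,-2,-8,4]
-2<3: swap(7,8), lo=8 mid=9 ⇒ [2,0,-1,-4,-7,-3,-6,-2,3,-8,4]
-8<3: swap(8,9), lo=9 mid=10 ⇒ [2,0,-1,-4,-7,-3,-6,-2,-8,3,4]
done. lo=9 hi=9; arr=[2,0,-1,-4,-7,-3,-6,-2,-8,3,4]

[2,0,-1,-4,-7,-3,-6,-2,-8,3,4]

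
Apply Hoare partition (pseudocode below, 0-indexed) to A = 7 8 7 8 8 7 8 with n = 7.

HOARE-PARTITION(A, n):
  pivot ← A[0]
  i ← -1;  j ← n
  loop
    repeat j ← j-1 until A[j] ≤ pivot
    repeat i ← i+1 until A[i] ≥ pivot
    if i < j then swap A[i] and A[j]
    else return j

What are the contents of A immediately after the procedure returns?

pivot = A[0] = 7; i = -1, j = 7
j→5 (A[5]=7≤7), i→0 (A[0]=7≥7); i<j, swap → 7 8 7 8 8 7 8
j→2 (A[2]=7≤7), i→1 (A[1]=8≥7); i<j, swap → 7 7 8 8 8 7 8
j→1, i→2; i≥j, return j=1. A = 7 7 8 8 8 7 8

7 7 8 8 8 7 8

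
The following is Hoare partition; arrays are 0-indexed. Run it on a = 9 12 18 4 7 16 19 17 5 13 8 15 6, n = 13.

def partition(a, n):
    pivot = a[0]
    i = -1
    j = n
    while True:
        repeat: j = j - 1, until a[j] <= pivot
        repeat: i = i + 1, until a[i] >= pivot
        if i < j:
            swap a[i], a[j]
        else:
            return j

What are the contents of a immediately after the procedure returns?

6 8 5 4 7 16 19 17 18 13 12 15 9

pivot=9
j stops at 12 (6), i stops at 0 (9); swap ⇒ 6 12 18 4 7 16 19 17 5 13 8 15 9
j stops at 10 (8), i stops at 1 (12); swap ⇒ 6 8 18 4 7 16 19 17 5 13 12 15 9
j stops at 8 (5), i stops at 2 (18); swap ⇒ 6 8 5 4 7 16 19 17 18 13 12 15 9
j stops at 4, i stops at 5; i≥j ⇒ return 4. a=6 8 5 4 7 16 19 17 18 13 12 15 9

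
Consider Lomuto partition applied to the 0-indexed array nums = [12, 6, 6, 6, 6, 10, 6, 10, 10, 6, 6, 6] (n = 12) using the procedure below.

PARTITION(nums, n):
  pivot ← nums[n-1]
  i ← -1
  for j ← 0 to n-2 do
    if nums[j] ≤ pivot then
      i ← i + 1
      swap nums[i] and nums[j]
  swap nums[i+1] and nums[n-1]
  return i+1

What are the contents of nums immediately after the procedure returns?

pivot=6, i=-1
j=0: 12>6, skip
j=1: 6≤6, i=0, swap(0,1) ⇒ [6, 12, 6, 6, 6, 10, 6, 10, 10, 6, 6, 6]
j=2: 6≤6, i=1, swap(1,2) ⇒ [6, 6, 12, 6, 6, 10, 6, 10, 10, 6, 6, 6]
j=3: 6≤6, i=2, swap(2,3) ⇒ [6, 6, 6, 12, 6, 10, 6, 10, 10, 6, 6, 6]
j=4: 6≤6, i=3, swap(3,4) ⇒ [6, 6, 6, 6, 12, 10, 6, 10, 10, 6, 6, 6]
j=5: 10>6, skip
j=6: 6≤6, i=4, swap(4,6) ⇒ [6, 6, 6, 6, 6, 10, 12, 10, 10, 6, 6, 6]
j=7: 10>6, skip
j=8: 10>6, skip
j=9: 6≤6, i=5, swap(5,9) ⇒ [6, 6, 6, 6, 6, 6, 12, 10, 10, 10, 6, 6]
j=10: 6≤6, i=6, swap(6,10) ⇒ [6, 6, 6, 6, 6, 6, 6, 10, 10, 10, 12, 6]
swap(7,11) ⇒ [6, 6, 6, 6, 6, 6, 6, 6, 10, 10, 12, 10]; return 7

[6, 6, 6, 6, 6, 6, 6, 6, 10, 10, 12, 10]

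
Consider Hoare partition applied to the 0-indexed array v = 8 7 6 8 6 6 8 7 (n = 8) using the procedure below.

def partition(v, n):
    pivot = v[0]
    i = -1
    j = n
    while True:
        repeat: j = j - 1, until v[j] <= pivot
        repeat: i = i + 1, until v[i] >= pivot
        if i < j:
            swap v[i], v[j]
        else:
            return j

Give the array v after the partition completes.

pivot = v[0] = 8; i = -1, j = 8
j→7 (v[7]=7≤8), i→0 (v[0]=8≥8); i<j, swap → 7 7 6 8 6 6 8 8
j→6 (v[6]=8≤8), i→3 (v[3]=8≥8); i<j, swap → 7 7 6 8 6 6 8 8
j→5, i→6; i≥j, return j=5. v = 7 7 6 8 6 6 8 8

7 7 6 8 6 6 8 8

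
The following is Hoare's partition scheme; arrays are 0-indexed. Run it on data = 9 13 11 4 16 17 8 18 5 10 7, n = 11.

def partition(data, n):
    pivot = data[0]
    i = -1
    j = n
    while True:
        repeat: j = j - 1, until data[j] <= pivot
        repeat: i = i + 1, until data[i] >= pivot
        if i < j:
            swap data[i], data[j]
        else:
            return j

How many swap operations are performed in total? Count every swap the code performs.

3

pivot = data[0] = 9; i = -1, j = 11
j→10 (data[10]=7≤9), i→0 (data[0]=9≥9); i<j, swap → 7 13 11 4 16 17 8 18 5 10 9
j→8 (data[8]=5≤9), i→1 (data[1]=13≥9); i<j, swap → 7 5 11 4 16 17 8 18 13 10 9
j→6 (data[6]=8≤9), i→2 (data[2]=11≥9); i<j, swap → 7 5 8 4 16 17 11 18 13 10 9
j→3, i→4; i≥j, return j=3. data = 7 5 8 4 16 17 11 18 13 10 9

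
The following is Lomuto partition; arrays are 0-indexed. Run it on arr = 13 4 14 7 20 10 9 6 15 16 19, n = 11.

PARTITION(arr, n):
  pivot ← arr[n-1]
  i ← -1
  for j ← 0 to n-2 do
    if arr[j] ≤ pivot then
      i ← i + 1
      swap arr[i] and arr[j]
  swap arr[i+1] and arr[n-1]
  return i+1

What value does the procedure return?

pivot=19, i=-1
j=0: 13≤19, i=0, swap(0,0) ⇒ 13 4 14 7 20 10 9 6 15 16 19
j=1: 4≤19, i=1, swap(1,1) ⇒ 13 4 14 7 20 10 9 6 15 16 19
j=2: 14≤19, i=2, swap(2,2) ⇒ 13 4 14 7 20 10 9 6 15 16 19
j=3: 7≤19, i=3, swap(3,3) ⇒ 13 4 14 7 20 10 9 6 15 16 19
j=4: 20>19, skip
j=5: 10≤19, i=4, swap(4,5) ⇒ 13 4 14 7 10 20 9 6 15 16 19
j=6: 9≤19, i=5, swap(5,6) ⇒ 13 4 14 7 10 9 20 6 15 16 19
j=7: 6≤19, i=6, swap(6,7) ⇒ 13 4 14 7 10 9 6 20 15 16 19
j=8: 15≤19, i=7, swap(7,8) ⇒ 13 4 14 7 10 9 6 15 20 16 19
j=9: 16≤19, i=8, swap(8,9) ⇒ 13 4 14 7 10 9 6 15 16 20 19
swap(9,10) ⇒ 13 4 14 7 10 9 6 15 16 19 20; return 9

9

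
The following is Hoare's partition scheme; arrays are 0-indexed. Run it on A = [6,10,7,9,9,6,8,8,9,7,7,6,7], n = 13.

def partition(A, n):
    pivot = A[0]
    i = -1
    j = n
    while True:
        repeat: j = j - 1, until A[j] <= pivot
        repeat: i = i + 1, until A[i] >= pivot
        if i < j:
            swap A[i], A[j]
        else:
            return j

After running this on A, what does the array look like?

pivot = A[0] = 6; i = -1, j = 13
j→11 (A[11]=6≤6), i→0 (A[0]=6≥6); i<j, swap → [6,10,7,9,9,6,8,8,9,7,7,6,7]
j→5 (A[5]=6≤6), i→1 (A[1]=10≥6); i<j, swap → [6,6,7,9,9,10,8,8,9,7,7,6,7]
j→1, i→2; i≥j, return j=1. A = [6,6,7,9,9,10,8,8,9,7,7,6,7]

[6,6,7,9,9,10,8,8,9,7,7,6,7]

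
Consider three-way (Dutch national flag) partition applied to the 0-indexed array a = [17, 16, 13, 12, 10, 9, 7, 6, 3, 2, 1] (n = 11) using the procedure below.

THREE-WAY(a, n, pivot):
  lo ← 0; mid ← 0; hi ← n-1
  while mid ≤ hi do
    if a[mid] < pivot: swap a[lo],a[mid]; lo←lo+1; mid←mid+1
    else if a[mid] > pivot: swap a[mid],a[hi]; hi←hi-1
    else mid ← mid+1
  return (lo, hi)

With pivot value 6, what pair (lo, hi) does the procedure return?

pivot = 6; lo=0, mid=0, hi=10
a[mid]=17>6: swap a[0],a[10]; hi=9 → [1, 16, 13, 12, 10, 9, 7, 6, 3, 2, 17]
a[mid]=1<6: swap a[0],a[0]; lo=1,mid=1 → [1, 16, 13, 12, 10, 9, 7, 6, 3, 2, 17]
a[mid]=16>6: swap a[1],a[9]; hi=8 → [1, 2, 13, 12, 10, 9, 7, 6, 3, 16, 17]
a[mid]=2<6: swap a[1],a[1]; lo=2,mid=2 → [1, 2, 13, 12, 10, 9, 7, 6, 3, 16, 17]
a[mid]=13>6: swap a[2],a[8]; hi=7 → [1, 2, 3, 12, 10, 9, 7, 6, 13, 16, 17]
a[mid]=3<6: swap a[2],a[2]; lo=3,mid=3 → [1, 2, 3, 12, 10, 9, 7, 6, 13, 16, 17]
a[mid]=12>6: swap a[3],a[7]; hi=6 → [1, 2, 3, 6, 10, 9, 7, 12, 13, 16, 17]
a[mid]=6=6: mid=4
a[mid]=10>6: swap a[4],a[6]; hi=5 → [1, 2, 3, 6, 7, 9, 10, 12, 13, 16, 17]
a[mid]=7>6: swap a[4],a[5]; hi=4 → [1, 2, 3, 6, 9, 7, 10, 12, 13, 16, 17]
a[mid]=9>6: swap a[4],a[4]; hi=3 → [1, 2, 3, 6, 9, 7, 10, 12, 13, 16, 17]
end: lo=3, hi=3; a = [1, 2, 3, 6, 9, 7, 10, 12, 13, 16, 17]

(3, 3)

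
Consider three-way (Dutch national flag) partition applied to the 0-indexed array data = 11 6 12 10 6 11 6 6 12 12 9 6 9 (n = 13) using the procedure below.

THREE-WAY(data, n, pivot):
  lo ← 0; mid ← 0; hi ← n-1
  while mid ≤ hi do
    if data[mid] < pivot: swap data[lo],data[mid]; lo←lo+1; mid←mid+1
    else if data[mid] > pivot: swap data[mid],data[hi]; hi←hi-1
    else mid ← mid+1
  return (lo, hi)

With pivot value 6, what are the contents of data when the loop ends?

pivot = 6; lo=0, mid=0, hi=12
data[mid]=11>6: swap data[0],data[12]; hi=11 → 9 6 12 10 6 11 6 6 12 12 9 6 11
data[mid]=9>6: swap data[0],data[11]; hi=10 → 6 6 12 10 6 11 6 6 12 12 9 9 11
data[mid]=6=6: mid=1
data[mid]=6=6: mid=2
data[mid]=12>6: swap data[2],data[10]; hi=9 → 6 6 9 10 6 11 6 6 12 12 12 9 11
data[mid]=9>6: swap data[2],data[9]; hi=8 → 6 6 12 10 6 11 6 6 12 9 12 9 11
data[mid]=12>6: swap data[2],data[8]; hi=7 → 6 6 12 10 6 11 6 6 12 9 12 9 11
data[mid]=12>6: swap data[2],data[7]; hi=6 → 6 6 6 10 6 11 6 12 12 9 12 9 11
data[mid]=6=6: mid=3
data[mid]=10>6: swap data[3],data[6]; hi=5 → 6 6 6 6 6 11 10 12 12 9 12 9 11
data[mid]=6=6: mid=4
data[mid]=6=6: mid=5
data[mid]=11>6: swap data[5],data[5]; hi=4 → 6 6 6 6 6 11 10 12 12 9 12 9 11
end: lo=0, hi=4; data = 6 6 6 6 6 11 10 12 12 9 12 9 11

6 6 6 6 6 11 10 12 12 9 12 9 11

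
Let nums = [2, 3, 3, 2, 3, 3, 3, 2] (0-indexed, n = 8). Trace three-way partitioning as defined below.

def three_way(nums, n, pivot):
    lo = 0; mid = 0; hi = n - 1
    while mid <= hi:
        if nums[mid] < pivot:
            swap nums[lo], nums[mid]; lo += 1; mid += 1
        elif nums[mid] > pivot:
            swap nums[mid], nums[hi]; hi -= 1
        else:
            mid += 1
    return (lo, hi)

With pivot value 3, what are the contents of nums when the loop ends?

[2, 2, 2, 3, 3, 3, 3, 3]

pivot = 3; lo=0, mid=0, hi=7
nums[mid]=2<3: swap nums[0],nums[0]; lo=1,mid=1 → [2, 3, 3, 2, 3, 3, 3, 2]
nums[mid]=3=3: mid=2
nums[mid]=3=3: mid=3
nums[mid]=2<3: swap nums[1],nums[3]; lo=2,mid=4 → [2, 2, 3, 3, 3, 3, 3, 2]
nums[mid]=3=3: mid=5
nums[mid]=3=3: mid=6
nums[mid]=3=3: mid=7
nums[mid]=2<3: swap nums[2],nums[7]; lo=3,mid=8 → [2, 2, 2, 3, 3, 3, 3, 3]
end: lo=3, hi=7; nums = [2, 2, 2, 3, 3, 3, 3, 3]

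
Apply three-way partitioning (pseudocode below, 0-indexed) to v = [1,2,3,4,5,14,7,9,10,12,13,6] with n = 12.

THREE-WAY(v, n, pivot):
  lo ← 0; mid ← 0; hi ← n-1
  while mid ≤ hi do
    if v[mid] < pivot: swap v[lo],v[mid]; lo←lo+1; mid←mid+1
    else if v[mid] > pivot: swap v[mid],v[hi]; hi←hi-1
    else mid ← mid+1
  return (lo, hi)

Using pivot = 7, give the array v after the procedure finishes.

[1,2,3,4,5,6,7,10,12,13,9,14]

lo=0 mid=0 hi=11
1<7: swap(0,0), lo=1 mid=1 ⇒ [1,2,3,4,5,14,7,9,10,12,13,6]
2<7: swap(1,1), lo=2 mid=2 ⇒ [1,2,3,4,5,14,7,9,10,12,13,6]
3<7: swap(2,2), lo=3 mid=3 ⇒ [1,2,3,4,5,14,7,9,10,12,13,6]
4<7: swap(3,3), lo=4 mid=4 ⇒ [1,2,3,4,5,14,7,9,10,12,13,6]
5<7: swap(4,4), lo=5 mid=5 ⇒ [1,2,3,4,5,14,7,9,10,12,13,6]
14>7: swap(5,11), hi=10 ⇒ [1,2,3,4,5,6,7,9,10,12,13,14]
6<7: swap(5,5), lo=6 mid=6 ⇒ [1,2,3,4,5,6,7,9,10,12,13,14]
7=7: mid=7
9>7: swap(7,10), hi=9 ⇒ [1,2,3,4,5,6,7,13,10,12,9,14]
13>7: swap(7,9), hi=8 ⇒ [1,2,3,4,5,6,7,12,10,13,9,14]
12>7: swap(7,8), hi=7 ⇒ [1,2,3,4,5,6,7,10,12,13,9,14]
10>7: swap(7,7), hi=6 ⇒ [1,2,3,4,5,6,7,10,12,13,9,14]
done. lo=6 hi=6; v=[1,2,3,4,5,6,7,10,12,13,9,14]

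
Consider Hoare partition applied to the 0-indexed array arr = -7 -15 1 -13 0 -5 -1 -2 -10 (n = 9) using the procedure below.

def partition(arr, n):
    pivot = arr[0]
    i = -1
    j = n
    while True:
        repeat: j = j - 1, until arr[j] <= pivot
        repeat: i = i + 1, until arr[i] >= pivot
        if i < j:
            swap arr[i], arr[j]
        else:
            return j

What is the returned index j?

2

pivot = arr[0] = -7; i = -1, j = 9
j→8 (arr[8]=-10≤-7), i→0 (arr[0]=-7≥-7); i<j, swap → -10 -15 1 -13 0 -5 -1 -2 -7
j→3 (arr[3]=-13≤-7), i→2 (arr[2]=1≥-7); i<j, swap → -10 -15 -13 1 0 -5 -1 -2 -7
j→2, i→3; i≥j, return j=2. arr = -10 -15 -13 1 0 -5 -1 -2 -7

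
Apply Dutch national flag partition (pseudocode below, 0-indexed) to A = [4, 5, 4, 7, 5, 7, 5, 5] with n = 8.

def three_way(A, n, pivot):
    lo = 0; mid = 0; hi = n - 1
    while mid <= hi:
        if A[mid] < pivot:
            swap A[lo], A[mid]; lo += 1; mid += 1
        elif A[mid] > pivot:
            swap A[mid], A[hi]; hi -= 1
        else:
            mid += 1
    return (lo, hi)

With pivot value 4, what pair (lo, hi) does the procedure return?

lo=0 mid=0 hi=7
4=4: mid=1
5>4: swap(1,7), hi=6 ⇒ [4, 5, 4, 7, 5, 7, 5, 5]
5>4: swap(1,6), hi=5 ⇒ [4, 5, 4, 7, 5, 7, 5, 5]
5>4: swap(1,5), hi=4 ⇒ [4, 7, 4, 7, 5, 5, 5, 5]
7>4: swap(1,4), hi=3 ⇒ [4, 5, 4, 7, 7, 5, 5, 5]
5>4: swap(1,3), hi=2 ⇒ [4, 7, 4, 5, 7, 5, 5, 5]
7>4: swap(1,2), hi=1 ⇒ [4, 4, 7, 5, 7, 5, 5, 5]
4=4: mid=2
done. lo=0 hi=1; A=[4, 4, 7, 5, 7, 5, 5, 5]

(0, 1)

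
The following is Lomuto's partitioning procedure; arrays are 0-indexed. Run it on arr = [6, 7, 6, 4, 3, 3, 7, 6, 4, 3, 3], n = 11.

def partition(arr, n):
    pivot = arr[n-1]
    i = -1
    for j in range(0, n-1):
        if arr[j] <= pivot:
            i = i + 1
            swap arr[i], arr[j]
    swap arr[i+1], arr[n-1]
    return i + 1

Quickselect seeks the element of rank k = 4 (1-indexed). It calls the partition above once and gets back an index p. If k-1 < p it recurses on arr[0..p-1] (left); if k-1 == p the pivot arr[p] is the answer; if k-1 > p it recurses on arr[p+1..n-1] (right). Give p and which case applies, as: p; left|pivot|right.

pivot = arr[10] = 3; i = -1
j=0: arr[0]=6 > 3 → no swap
j=1: arr[1]=7 > 3 → no swap
j=2: arr[2]=6 > 3 → no swap
j=3: arr[3]=4 > 3 → no swap
j=4: arr[4]=3 ≤ 3 → i=0, swap arr[0],arr[4] → [3, 7, 6, 4, 6, 3, 7, 6, 4, 3, 3]
j=5: arr[5]=3 ≤ 3 → i=1, swap arr[1],arr[5] → [3, 3, 6, 4, 6, 7, 7, 6, 4, 3, 3]
j=6: arr[6]=7 > 3 → no swap
j=7: arr[7]=6 > 3 → no swap
j=8: arr[8]=4 > 3 → no swap
j=9: arr[9]=3 ≤ 3 → i=2, swap arr[2],arr[9] → [3, 3, 3, 4, 6, 7, 7, 6, 4, 6, 3]
final swap arr[3],arr[10] → [3, 3, 3, 3, 6, 7, 7, 6, 4, 6, 4]; return 3
p = 3; k-1 = 3 == 3 ⇒ pivot

3; pivot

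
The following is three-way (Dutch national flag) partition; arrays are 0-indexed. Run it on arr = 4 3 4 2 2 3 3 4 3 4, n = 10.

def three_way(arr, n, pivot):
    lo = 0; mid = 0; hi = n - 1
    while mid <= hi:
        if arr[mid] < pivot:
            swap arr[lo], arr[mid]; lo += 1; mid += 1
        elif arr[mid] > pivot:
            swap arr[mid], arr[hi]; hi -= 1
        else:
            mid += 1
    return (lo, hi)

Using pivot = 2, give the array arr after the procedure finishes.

2 2 4 3 3 3 4 3 4 4

pivot = 2; lo=0, mid=0, hi=9
arr[mid]=4>2: swap arr[0],arr[9]; hi=8 → 4 3 4 2 2 3 3 4 3 4
arr[mid]=4>2: swap arr[0],arr[8]; hi=7 → 3 3 4 2 2 3 3 4 4 4
arr[mid]=3>2: swap arr[0],arr[7]; hi=6 → 4 3 4 2 2 3 3 3 4 4
arr[mid]=4>2: swap arr[0],arr[6]; hi=5 → 3 3 4 2 2 3 4 3 4 4
arr[mid]=3>2: swap arr[0],arr[5]; hi=4 → 3 3 4 2 2 3 4 3 4 4
arr[mid]=3>2: swap arr[0],arr[4]; hi=3 → 2 3 4 2 3 3 4 3 4 4
arr[mid]=2=2: mid=1
arr[mid]=3>2: swap arr[1],arr[3]; hi=2 → 2 2 4 3 3 3 4 3 4 4
arr[mid]=2=2: mid=2
arr[mid]=4>2: swap arr[2],arr[2]; hi=1 → 2 2 4 3 3 3 4 3 4 4
end: lo=0, hi=1; arr = 2 2 4 3 3 3 4 3 4 4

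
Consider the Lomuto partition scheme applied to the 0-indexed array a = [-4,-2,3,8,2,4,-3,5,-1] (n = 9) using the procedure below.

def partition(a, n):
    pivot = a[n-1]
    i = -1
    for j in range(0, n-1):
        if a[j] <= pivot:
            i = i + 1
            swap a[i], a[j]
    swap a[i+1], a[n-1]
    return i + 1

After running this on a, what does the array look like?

[-4,-2,-3,-1,2,4,3,5,8]

pivot = a[8] = -1; i = -1
j=0: a[0]=-4 ≤ -1 → i=0, swap a[0],a[0] (no change) → [-4,-2,3,8,2,4,-3,5,-1]
j=1: a[1]=-2 ≤ -1 → i=1, swap a[1],a[1] (no change) → [-4,-2,3,8,2,4,-3,5,-1]
j=2: a[2]=3 > -1 → no swap
j=3: a[3]=8 > -1 → no swap
j=4: a[4]=2 > -1 → no swap
j=5: a[5]=4 > -1 → no swap
j=6: a[6]=-3 ≤ -1 → i=2, swap a[2],a[6] → [-4,-2,-3,8,2,4,3,5,-1]
j=7: a[7]=5 > -1 → no swap
final swap a[3],a[8] → [-4,-2,-3,-1,2,4,3,5,8]; return 3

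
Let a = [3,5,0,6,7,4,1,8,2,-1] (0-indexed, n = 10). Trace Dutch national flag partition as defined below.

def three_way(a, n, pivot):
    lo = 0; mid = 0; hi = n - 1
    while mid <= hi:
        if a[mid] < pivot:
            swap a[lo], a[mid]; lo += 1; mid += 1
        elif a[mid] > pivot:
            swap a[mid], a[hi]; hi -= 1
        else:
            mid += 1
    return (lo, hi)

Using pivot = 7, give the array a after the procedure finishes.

pivot = 7; lo=0, mid=0, hi=9
a[mid]=3<7: swap a[0],a[0]; lo=1,mid=1 → [3,5,0,6,7,4,1,8,2,-1]
a[mid]=5<7: swap a[1],a[1]; lo=2,mid=2 → [3,5,0,6,7,4,1,8,2,-1]
a[mid]=0<7: swap a[2],a[2]; lo=3,mid=3 → [3,5,0,6,7,4,1,8,2,-1]
a[mid]=6<7: swap a[3],a[3]; lo=4,mid=4 → [3,5,0,6,7,4,1,8,2,-1]
a[mid]=7=7: mid=5
a[mid]=4<7: swap a[4],a[5]; lo=5,mid=6 → [3,5,0,6,4,7,1,8,2,-1]
a[mid]=1<7: swap a[5],a[6]; lo=6,mid=7 → [3,5,0,6,4,1,7,8,2,-1]
a[mid]=8>7: swap a[7],a[9]; hi=8 → [3,5,0,6,4,1,7,-1,2,8]
a[mid]=-1<7: swap a[6],a[7]; lo=7,mid=8 → [3,5,0,6,4,1,-1,7,2,8]
a[mid]=2<7: swap a[7],a[8]; lo=8,mid=9 → [3,5,0,6,4,1,-1,2,7,8]
end: lo=8, hi=8; a = [3,5,0,6,4,1,-1,2,7,8]

[3,5,0,6,4,1,-1,2,7,8]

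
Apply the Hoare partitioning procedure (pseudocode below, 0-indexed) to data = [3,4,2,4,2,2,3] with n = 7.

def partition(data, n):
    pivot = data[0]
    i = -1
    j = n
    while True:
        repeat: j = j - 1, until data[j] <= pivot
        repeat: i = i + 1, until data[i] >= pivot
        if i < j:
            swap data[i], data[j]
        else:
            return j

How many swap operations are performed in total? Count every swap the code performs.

3

pivot = data[0] = 3; i = -1, j = 7
j→6 (data[6]=3≤3), i→0 (data[0]=3≥3); i<j, swap → [3,4,2,4,2,2,3]
j→5 (data[5]=2≤3), i→1 (data[1]=4≥3); i<j, swap → [3,2,2,4,2,4,3]
j→4 (data[4]=2≤3), i→3 (data[3]=4≥3); i<j, swap → [3,2,2,2,4,4,3]
j→3, i→4; i≥j, return j=3. data = [3,2,2,2,4,4,3]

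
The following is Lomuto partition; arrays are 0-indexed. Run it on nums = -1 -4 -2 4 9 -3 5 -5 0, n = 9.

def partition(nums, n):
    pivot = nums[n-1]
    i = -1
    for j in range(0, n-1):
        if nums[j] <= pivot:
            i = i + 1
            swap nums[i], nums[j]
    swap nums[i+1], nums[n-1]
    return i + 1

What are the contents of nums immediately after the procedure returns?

-1 -4 -2 -3 -5 0 5 9 4

pivot=0, i=-1
j=0: -1≤0, i=0, swap(0,0) ⇒ -1 -4 -2 4 9 -3 5 -5 0
j=1: -4≤0, i=1, swap(1,1) ⇒ -1 -4 -2 4 9 -3 5 -5 0
j=2: -2≤0, i=2, swap(2,2) ⇒ -1 -4 -2 4 9 -3 5 -5 0
j=3: 4>0, skip
j=4: 9>0, skip
j=5: -3≤0, i=3, swap(3,5) ⇒ -1 -4 -2 -3 9 4 5 -5 0
j=6: 5>0, skip
j=7: -5≤0, i=4, swap(4,7) ⇒ -1 -4 -2 -3 -5 4 5 9 0
swap(5,8) ⇒ -1 -4 -2 -3 -5 0 5 9 4; return 5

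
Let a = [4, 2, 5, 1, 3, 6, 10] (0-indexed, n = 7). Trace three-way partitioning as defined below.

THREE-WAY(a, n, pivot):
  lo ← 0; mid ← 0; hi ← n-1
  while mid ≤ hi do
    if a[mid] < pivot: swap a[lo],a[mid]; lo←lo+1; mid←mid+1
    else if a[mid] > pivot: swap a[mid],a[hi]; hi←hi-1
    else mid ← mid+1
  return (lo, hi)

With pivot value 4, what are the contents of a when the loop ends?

[2, 3, 1, 4, 6, 10, 5]

lo=0 mid=0 hi=6
4=4: mid=1
2<4: swap(0,1), lo=1 mid=2 ⇒ [2, 4, 5, 1, 3, 6, 10]
5>4: swap(2,6), hi=5 ⇒ [2, 4, 10, 1, 3, 6, 5]
10>4: swap(2,5), hi=4 ⇒ [2, 4, 6, 1, 3, 10, 5]
6>4: swap(2,4), hi=3 ⇒ [2, 4, 3, 1, 6, 10, 5]
3<4: swap(1,2), lo=2 mid=3 ⇒ [2, 3, 4, 1, 6, 10, 5]
1<4: swap(2,3), lo=3 mid=4 ⇒ [2, 3, 1, 4, 6, 10, 5]
done. lo=3 hi=3; a=[2, 3, 1, 4, 6, 10, 5]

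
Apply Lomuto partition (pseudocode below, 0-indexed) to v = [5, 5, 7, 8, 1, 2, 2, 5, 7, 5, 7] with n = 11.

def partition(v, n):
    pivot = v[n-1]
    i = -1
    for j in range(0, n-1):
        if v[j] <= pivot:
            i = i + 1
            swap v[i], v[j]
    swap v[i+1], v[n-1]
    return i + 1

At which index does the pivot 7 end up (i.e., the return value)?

9

pivot = v[10] = 7; i = -1
j=0: v[0]=5 ≤ 7 → i=0, swap v[0],v[0] (no change) → [5, 5, 7, 8, 1, 2, 2, 5, 7, 5, 7]
j=1: v[1]=5 ≤ 7 → i=1, swap v[1],v[1] (no change) → [5, 5, 7, 8, 1, 2, 2, 5, 7, 5, 7]
j=2: v[2]=7 ≤ 7 → i=2, swap v[2],v[2] (no change) → [5, 5, 7, 8, 1, 2, 2, 5, 7, 5, 7]
j=3: v[3]=8 > 7 → no swap
j=4: v[4]=1 ≤ 7 → i=3, swap v[3],v[4] → [5, 5, 7, 1, 8, 2, 2, 5, 7, 5, 7]
j=5: v[5]=2 ≤ 7 → i=4, swap v[4],v[5] → [5, 5, 7, 1, 2, 8, 2, 5, 7, 5, 7]
j=6: v[6]=2 ≤ 7 → i=5, swap v[5],v[6] → [5, 5, 7, 1, 2, 2, 8, 5, 7, 5, 7]
j=7: v[7]=5 ≤ 7 → i=6, swap v[6],v[7] → [5, 5, 7, 1, 2, 2, 5, 8, 7, 5, 7]
j=8: v[8]=7 ≤ 7 → i=7, swap v[7],v[8] → [5, 5, 7, 1, 2, 2, 5, 7, 8, 5, 7]
j=9: v[9]=5 ≤ 7 → i=8, swap v[8],v[9] → [5, 5, 7, 1, 2, 2, 5, 7, 5, 8, 7]
final swap v[9],v[10] → [5, 5, 7, 1, 2, 2, 5, 7, 5, 7, 8]; return 9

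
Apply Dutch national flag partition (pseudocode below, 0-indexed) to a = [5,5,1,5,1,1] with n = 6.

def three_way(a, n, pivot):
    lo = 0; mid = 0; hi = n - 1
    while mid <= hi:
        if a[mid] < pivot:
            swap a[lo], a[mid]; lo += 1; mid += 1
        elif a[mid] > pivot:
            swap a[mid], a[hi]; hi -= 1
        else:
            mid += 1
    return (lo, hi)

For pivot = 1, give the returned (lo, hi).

(0, 2)

lo=0 mid=0 hi=5
5>1: swap(0,5), hi=4 ⇒ [1,5,1,5,1,5]
1=1: mid=1
5>1: swap(1,4), hi=3 ⇒ [1,1,1,5,5,5]
1=1: mid=2
1=1: mid=3
5>1: swap(3,3), hi=2 ⇒ [1,1,1,5,5,5]
done. lo=0 hi=2; a=[1,1,1,5,5,5]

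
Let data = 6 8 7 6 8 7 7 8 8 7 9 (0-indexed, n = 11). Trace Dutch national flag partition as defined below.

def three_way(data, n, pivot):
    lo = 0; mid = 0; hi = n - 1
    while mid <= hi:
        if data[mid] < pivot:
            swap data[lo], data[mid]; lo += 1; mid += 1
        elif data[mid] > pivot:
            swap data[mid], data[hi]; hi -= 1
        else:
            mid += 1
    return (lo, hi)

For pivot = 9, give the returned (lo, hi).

lo=0 mid=0 hi=10
6<9: swap(0,0), lo=1 mid=1 ⇒ 6 8 7 6 8 7 7 8 8 7 9
8<9: swap(1,1), lo=2 mid=2 ⇒ 6 8 7 6 8 7 7 8 8 7 9
7<9: swap(2,2), lo=3 mid=3 ⇒ 6 8 7 6 8 7 7 8 8 7 9
6<9: swap(3,3), lo=4 mid=4 ⇒ 6 8 7 6 8 7 7 8 8 7 9
8<9: swap(4,4), lo=5 mid=5 ⇒ 6 8 7 6 8 7 7 8 8 7 9
7<9: swap(5,5), lo=6 mid=6 ⇒ 6 8 7 6 8 7 7 8 8 7 9
7<9: swap(6,6), lo=7 mid=7 ⇒ 6 8 7 6 8 7 7 8 8 7 9
8<9: swap(7,7), lo=8 mid=8 ⇒ 6 8 7 6 8 7 7 8 8 7 9
8<9: swap(8,8), lo=9 mid=9 ⇒ 6 8 7 6 8 7 7 8 8 7 9
7<9: swap(9,9), lo=10 mid=10 ⇒ 6 8 7 6 8 7 7 8 8 7 9
9=9: mid=11
done. lo=10 hi=10; data=6 8 7 6 8 7 7 8 8 7 9

(10, 10)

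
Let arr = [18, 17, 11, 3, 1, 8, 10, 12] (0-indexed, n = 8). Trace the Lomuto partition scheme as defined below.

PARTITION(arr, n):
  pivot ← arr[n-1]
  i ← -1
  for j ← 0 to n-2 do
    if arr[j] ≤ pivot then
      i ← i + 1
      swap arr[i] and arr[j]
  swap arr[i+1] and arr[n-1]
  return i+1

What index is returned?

5

pivot=12, i=-1
j=0: 18>12, skip
j=1: 17>12, skip
j=2: 11≤12, i=0, swap(0,2) ⇒ [11, 17, 18, 3, 1, 8, 10, 12]
j=3: 3≤12, i=1, swap(1,3) ⇒ [11, 3, 18, 17, 1, 8, 10, 12]
j=4: 1≤12, i=2, swap(2,4) ⇒ [11, 3, 1, 17, 18, 8, 10, 12]
j=5: 8≤12, i=3, swap(3,5) ⇒ [11, 3, 1, 8, 18, 17, 10, 12]
j=6: 10≤12, i=4, swap(4,6) ⇒ [11, 3, 1, 8, 10, 17, 18, 12]
swap(5,7) ⇒ [11, 3, 1, 8, 10, 12, 18, 17]; return 5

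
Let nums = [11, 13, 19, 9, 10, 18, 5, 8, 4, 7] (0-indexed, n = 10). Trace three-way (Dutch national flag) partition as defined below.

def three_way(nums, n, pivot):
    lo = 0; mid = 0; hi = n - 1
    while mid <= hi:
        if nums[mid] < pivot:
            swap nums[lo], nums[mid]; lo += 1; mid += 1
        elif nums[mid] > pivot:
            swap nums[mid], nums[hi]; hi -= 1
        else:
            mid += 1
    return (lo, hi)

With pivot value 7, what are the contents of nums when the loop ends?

[4, 5, 7, 10, 18, 9, 8, 19, 13, 11]

pivot = 7; lo=0, mid=0, hi=9
nums[mid]=11>7: swap nums[0],nums[9]; hi=8 → [7, 13, 19, 9, 10, 18, 5, 8, 4, 11]
nums[mid]=7=7: mid=1
nums[mid]=13>7: swap nums[1],nums[8]; hi=7 → [7, 4, 19, 9, 10, 18, 5, 8, 13, 11]
nums[mid]=4<7: swap nums[0],nums[1]; lo=1,mid=2 → [4, 7, 19, 9, 10, 18, 5, 8, 13, 11]
nums[mid]=19>7: swap nums[2],nums[7]; hi=6 → [4, 7, 8, 9, 10, 18, 5, 19, 13, 11]
nums[mid]=8>7: swap nums[2],nums[6]; hi=5 → [4, 7, 5, 9, 10, 18, 8, 19, 13, 11]
nums[mid]=5<7: swap nums[1],nums[2]; lo=2,mid=3 → [4, 5, 7, 9, 10, 18, 8, 19, 13, 11]
nums[mid]=9>7: swap nums[3],nums[5]; hi=4 → [4, 5, 7, 18, 10, 9, 8, 19, 13, 11]
nums[mid]=18>7: swap nums[3],nums[4]; hi=3 → [4, 5, 7, 10, 18, 9, 8, 19, 13, 11]
nums[mid]=10>7: swap nums[3],nums[3]; hi=2 → [4, 5, 7, 10, 18, 9, 8, 19, 13, 11]
end: lo=2, hi=2; nums = [4, 5, 7, 10, 18, 9, 8, 19, 13, 11]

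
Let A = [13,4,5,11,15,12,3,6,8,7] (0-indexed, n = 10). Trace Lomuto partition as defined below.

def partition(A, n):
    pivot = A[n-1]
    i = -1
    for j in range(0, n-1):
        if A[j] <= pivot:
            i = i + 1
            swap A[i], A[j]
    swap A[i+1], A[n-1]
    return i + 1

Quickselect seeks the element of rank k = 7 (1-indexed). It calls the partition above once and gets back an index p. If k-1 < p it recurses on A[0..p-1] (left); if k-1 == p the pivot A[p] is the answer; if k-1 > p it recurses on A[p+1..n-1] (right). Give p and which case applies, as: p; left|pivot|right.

pivot=7, i=-1
j=0: 13>7, skip
j=1: 4≤7, i=0, swap(0,1) ⇒ [4,13,5,11,15,12,3,6,8,7]
j=2: 5≤7, i=1, swap(1,2) ⇒ [4,5,13,11,15,12,3,6,8,7]
j=3: 11>7, skip
j=4: 15>7, skip
j=5: 12>7, skip
j=6: 3≤7, i=2, swap(2,6) ⇒ [4,5,3,11,15,12,13,6,8,7]
j=7: 6≤7, i=3, swap(3,7) ⇒ [4,5,3,6,15,12,13,11,8,7]
j=8: 8>7, skip
swap(4,9) ⇒ [4,5,3,6,7,12,13,11,8,15]; return 4
p = 4; k-1 = 6 > 4 ⇒ right

4; right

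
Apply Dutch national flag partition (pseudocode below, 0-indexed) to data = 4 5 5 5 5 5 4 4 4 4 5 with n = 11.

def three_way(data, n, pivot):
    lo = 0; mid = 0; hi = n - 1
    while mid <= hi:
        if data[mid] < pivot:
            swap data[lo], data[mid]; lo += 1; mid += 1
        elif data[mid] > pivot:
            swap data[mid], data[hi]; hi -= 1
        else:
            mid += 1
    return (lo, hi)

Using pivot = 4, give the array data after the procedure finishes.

lo=0 mid=0 hi=10
4=4: mid=1
5>4: swap(1,10), hi=9 ⇒ 4 5 5 5 5 5 4 4 4 4 5
5>4: swap(1,9), hi=8 ⇒ 4 4 5 5 5 5 4 4 4 5 5
4=4: mid=2
5>4: swap(2,8), hi=7 ⇒ 4 4 4 5 5 5 4 4 5 5 5
4=4: mid=3
5>4: swap(3,7), hi=6 ⇒ 4 4 4 4 5 5 4 5 5 5 5
4=4: mid=4
5>4: swap(4,6), hi=5 ⇒ 4 4 4 4 4 5 5 5 5 5 5
4=4: mid=5
5>4: swap(5,5), hi=4 ⇒ 4 4 4 4 4 5 5 5 5 5 5
done. lo=0 hi=4; data=4 4 4 4 4 5 5 5 5 5 5

4 4 4 4 4 5 5 5 5 5 5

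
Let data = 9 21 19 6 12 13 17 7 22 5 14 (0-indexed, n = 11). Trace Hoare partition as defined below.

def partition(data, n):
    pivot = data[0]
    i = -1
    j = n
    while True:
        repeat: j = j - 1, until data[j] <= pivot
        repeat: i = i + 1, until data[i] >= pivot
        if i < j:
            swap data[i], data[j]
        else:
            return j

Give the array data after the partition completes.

pivot=9
j stops at 9 (5), i stops at 0 (9); swap ⇒ 5 21 19 6 12 13 17 7 22 9 14
j stops at 7 (7), i stops at 1 (21); swap ⇒ 5 7 19 6 12 13 17 21 22 9 14
j stops at 3 (6), i stops at 2 (19); swap ⇒ 5 7 6 19 12 13 17 21 22 9 14
j stops at 2, i stops at 3; i≥j ⇒ return 2. data=5 7 6 19 12 13 17 21 22 9 14

5 7 6 19 12 13 17 21 22 9 14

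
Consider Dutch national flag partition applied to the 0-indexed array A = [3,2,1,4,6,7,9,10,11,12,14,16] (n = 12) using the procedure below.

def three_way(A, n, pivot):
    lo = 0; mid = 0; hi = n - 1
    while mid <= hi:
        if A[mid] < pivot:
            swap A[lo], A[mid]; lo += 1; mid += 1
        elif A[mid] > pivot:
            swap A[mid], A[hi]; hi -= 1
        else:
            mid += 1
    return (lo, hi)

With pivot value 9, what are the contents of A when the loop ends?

[3,2,1,4,6,7,9,11,12,14,16,10]

pivot = 9; lo=0, mid=0, hi=11
A[mid]=3<9: swap A[0],A[0]; lo=1,mid=1 → [3,2,1,4,6,7,9,10,11,12,14,16]
A[mid]=2<9: swap A[1],A[1]; lo=2,mid=2 → [3,2,1,4,6,7,9,10,11,12,14,16]
A[mid]=1<9: swap A[2],A[2]; lo=3,mid=3 → [3,2,1,4,6,7,9,10,11,12,14,16]
A[mid]=4<9: swap A[3],A[3]; lo=4,mid=4 → [3,2,1,4,6,7,9,10,11,12,14,16]
A[mid]=6<9: swap A[4],A[4]; lo=5,mid=5 → [3,2,1,4,6,7,9,10,11,12,14,16]
A[mid]=7<9: swap A[5],A[5]; lo=6,mid=6 → [3,2,1,4,6,7,9,10,11,12,14,16]
A[mid]=9=9: mid=7
A[mid]=10>9: swap A[7],A[11]; hi=10 → [3,2,1,4,6,7,9,16,11,12,14,10]
A[mid]=16>9: swap A[7],A[10]; hi=9 → [3,2,1,4,6,7,9,14,11,12,16,10]
A[mid]=14>9: swap A[7],A[9]; hi=8 → [3,2,1,4,6,7,9,12,11,14,16,10]
A[mid]=12>9: swap A[7],A[8]; hi=7 → [3,2,1,4,6,7,9,11,12,14,16,10]
A[mid]=11>9: swap A[7],A[7]; hi=6 → [3,2,1,4,6,7,9,11,12,14,16,10]
end: lo=6, hi=6; A = [3,2,1,4,6,7,9,11,12,14,16,10]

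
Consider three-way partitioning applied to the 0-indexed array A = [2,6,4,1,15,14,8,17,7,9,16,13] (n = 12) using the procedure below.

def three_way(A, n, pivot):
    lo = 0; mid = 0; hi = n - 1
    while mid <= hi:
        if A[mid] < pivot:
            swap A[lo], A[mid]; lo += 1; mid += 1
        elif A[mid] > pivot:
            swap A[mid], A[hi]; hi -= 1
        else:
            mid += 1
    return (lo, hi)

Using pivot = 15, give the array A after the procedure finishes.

[2,6,4,1,14,8,13,7,9,15,16,17]

lo=0 mid=0 hi=11
2<15: swap(0,0), lo=1 mid=1 ⇒ [2,6,4,1,15,14,8,17,7,9,16,13]
6<15: swap(1,1), lo=2 mid=2 ⇒ [2,6,4,1,15,14,8,17,7,9,16,13]
4<15: swap(2,2), lo=3 mid=3 ⇒ [2,6,4,1,15,14,8,17,7,9,16,13]
1<15: swap(3,3), lo=4 mid=4 ⇒ [2,6,4,1,15,14,8,17,7,9,16,13]
15=15: mid=5
14<15: swap(4,5), lo=5 mid=6 ⇒ [2,6,4,1,14,15,8,17,7,9,16,13]
8<15: swap(5,6), lo=6 mid=7 ⇒ [2,6,4,1,14,8,15,17,7,9,16,13]
17>15: swap(7,11), hi=10 ⇒ [2,6,4,1,14,8,15,13,7,9,16,17]
13<15: swap(6,7), lo=7 mid=8 ⇒ [2,6,4,1,14,8,13,15,7,9,16,17]
7<15: swap(7,8), lo=8 mid=9 ⇒ [2,6,4,1,14,8,13,7,15,9,16,17]
9<15: swap(8,9), lo=9 mid=10 ⇒ [2,6,4,1,14,8,13,7,9,15,16,17]
16>15: swap(10,10), hi=9 ⇒ [2,6,4,1,14,8,13,7,9,15,16,17]
done. lo=9 hi=9; A=[2,6,4,1,14,8,13,7,9,15,16,17]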